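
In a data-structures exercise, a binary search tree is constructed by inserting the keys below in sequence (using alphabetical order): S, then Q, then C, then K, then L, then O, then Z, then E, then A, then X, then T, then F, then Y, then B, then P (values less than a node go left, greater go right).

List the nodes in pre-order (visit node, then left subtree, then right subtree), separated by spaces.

S Q C A B K E F L O P Z X T Y

S: root
Q: left child of S (depth 1)
C: left child of Q (depth 2)
K: right child of C (depth 3)
L: right child of K (depth 4)
O: right child of L (depth 5)
Z: right child of S (depth 1)
E: left child of K (depth 4)
A: left child of C (depth 3)
X: left child of Z (depth 2)
T: left child of X (depth 3)
F: right child of E (depth 5)
Y: right child of X (depth 3)
B: right child of A (depth 4)
P: right child of O (depth 6)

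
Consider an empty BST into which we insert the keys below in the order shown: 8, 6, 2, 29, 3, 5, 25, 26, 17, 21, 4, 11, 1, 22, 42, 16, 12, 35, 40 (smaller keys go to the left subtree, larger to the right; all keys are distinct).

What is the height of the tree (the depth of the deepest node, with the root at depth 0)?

6

Resulting structure (node: left, right):
  8: L=6, R=29
  6: L=2, R=–
  2: L=1, R=3
  29: L=25, R=42
  3: L=–, R=5
  5: L=4, R=–
  25: L=17, R=26
  26: L=–, R=–
  17: L=11, R=21
  21: L=–, R=22
  4: L=–, R=–
  11: L=–, R=16
  1: L=–, R=–
  22: L=–, R=–
  42: L=35, R=–
  16: L=12, R=–
  12: L=–, R=–
  35: L=–, R=40
  40: L=–, R=–

The deepest node is 12 at depth 6.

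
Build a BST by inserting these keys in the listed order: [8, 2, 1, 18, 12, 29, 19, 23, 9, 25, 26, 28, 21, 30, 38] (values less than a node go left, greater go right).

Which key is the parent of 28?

26

Insert 8: tree is empty, so 8 becomes the root.
Insert 2: 2 < 8 → go left. Place as left child of 8.
Insert 1: 1 < 8 → go left; 1 < 2 → go left. Place as left child of 2.
Insert 18: 18 > 8 → go right. Place as right child of 8.
Insert 12: 12 > 8 → go right; 12 < 18 → go left. Place as left child of 18.
Insert 29: 29 > 8 → go right; 29 > 18 → go right. Place as right child of 18.
Insert 19: 19 > 8 → go right; 19 > 18 → go right; 19 < 29 → go left. Place as left child of 29.
Insert 23: 23 > 8 → go right; 23 > 18 → go right; 23 < 29 → go left; 23 > 19 → go right. Place as right child of 19.
Insert 9: 9 > 8 → go right; 9 < 18 → go left; 9 < 12 → go left. Place as left child of 12.
Insert 25: 25 > 8 → go right; 25 > 18 → go right; 25 < 29 → go left; 25 > 19 → go right; 25 > 23 → go right. Place as right child of 23.
Insert 26: 26 > 8 → go right; 26 > 18 → go right; 26 < 29 → go left; 26 > 19 → go right; 26 > 23 → go right; 26 > 25 → go right. Place as right child of 25.
Insert 28: 28 > 8 → go right; 28 > 18 → go right; 28 < 29 → go left; 28 > 19 → go right; 28 > 23 → go right; 28 > 25 → go right; 28 > 26 → go right. Place as right child of 26.
Insert 21: 21 > 8 → go right; 21 > 18 → go right; 21 < 29 → go left; 21 > 19 → go right; 21 < 23 → go left. Place as left child of 23.
Insert 30: 30 > 8 → go right; 30 > 18 → go right; 30 > 29 → go right. Place as right child of 29.
Insert 38: 38 > 8 → go right; 38 > 18 → go right; 38 > 29 → go right; 38 > 30 → go right. Place as right child of 30.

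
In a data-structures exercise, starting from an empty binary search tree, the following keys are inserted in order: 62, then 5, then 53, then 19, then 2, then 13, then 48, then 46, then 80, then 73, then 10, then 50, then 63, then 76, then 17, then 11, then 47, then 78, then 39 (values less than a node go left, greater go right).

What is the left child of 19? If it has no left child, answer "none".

62: root
5: left child of 62 (depth 1)
53: right child of 5 (depth 2)
19: left child of 53 (depth 3)
2: left child of 5 (depth 2)
13: left child of 19 (depth 4)
48: right child of 19 (depth 4)
46: left child of 48 (depth 5)
80: right child of 62 (depth 1)
73: left child of 80 (depth 2)
10: left child of 13 (depth 5)
50: right child of 48 (depth 5)
63: left child of 73 (depth 3)
76: right child of 73 (depth 3)
17: right child of 13 (depth 5)
11: right child of 10 (depth 6)
47: right child of 46 (depth 6)
78: right child of 76 (depth 4)
39: left child of 46 (depth 6)

13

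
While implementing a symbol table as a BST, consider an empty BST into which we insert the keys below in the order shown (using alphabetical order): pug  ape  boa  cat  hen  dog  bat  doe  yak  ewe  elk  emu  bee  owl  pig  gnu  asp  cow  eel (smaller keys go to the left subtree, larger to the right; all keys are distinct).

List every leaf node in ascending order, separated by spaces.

asp bee cow eel emu gnu pig yak

pug: root
ape: left child of pug (depth 1)
boa: right child of ape (depth 2)
cat: right child of boa (depth 3)
hen: right child of cat (depth 4)
dog: left child of hen (depth 5)
bat: left child of boa (depth 3)
doe: left child of dog (depth 6)
yak: right child of pug (depth 1)
ewe: right child of dog (depth 6)
elk: left child of ewe (depth 7)
emu: right child of elk (depth 8)
bee: right child of bat (depth 4)
owl: right child of hen (depth 5)
pig: right child of owl (depth 6)
gnu: right child of ewe (depth 7)
asp: left child of bat (depth 4)
cow: left child of doe (depth 7)
eel: left child of elk (depth 8)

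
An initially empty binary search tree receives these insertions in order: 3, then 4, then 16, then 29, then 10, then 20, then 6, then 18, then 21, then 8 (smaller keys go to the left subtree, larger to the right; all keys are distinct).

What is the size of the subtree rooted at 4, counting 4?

9

Insert 3: tree is empty, so 3 becomes the root.
Insert 4: 4 > 3 → go right. Place as right child of 3.
Insert 16: 16 > 3 → go right; 16 > 4 → go right. Place as right child of 4.
Insert 29: 29 > 3 → go right; 29 > 4 → go right; 29 > 16 → go right. Place as right child of 16.
Insert 10: 10 > 3 → go right; 10 > 4 → go right; 10 < 16 → go left. Place as left child of 16.
Insert 20: 20 > 3 → go right; 20 > 4 → go right; 20 > 16 → go right; 20 < 29 → go left. Place as left child of 29.
Insert 6: 6 > 3 → go right; 6 > 4 → go right; 6 < 16 → go left; 6 < 10 → go left. Place as left child of 10.
Insert 18: 18 > 3 → go right; 18 > 4 → go right; 18 > 16 → go right; 18 < 29 → go left; 18 < 20 → go left. Place as left child of 20.
Insert 21: 21 > 3 → go right; 21 > 4 → go right; 21 > 16 → go right; 21 < 29 → go left; 21 > 20 → go right. Place as right child of 20.
Insert 8: 8 > 3 → go right; 8 > 4 → go right; 8 < 16 → go left; 8 < 10 → go left; 8 > 6 → go right. Place as right child of 6.

Subtree rooted at 4 contains: 4, 16, 10, 6, 8, 29, 20, 18, 21 — 9 nodes.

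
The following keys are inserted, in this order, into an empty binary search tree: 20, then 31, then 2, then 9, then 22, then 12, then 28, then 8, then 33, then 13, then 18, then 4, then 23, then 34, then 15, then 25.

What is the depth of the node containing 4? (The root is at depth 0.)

Insert 20: tree is empty, so 20 becomes the root.
Insert 31: 31 > 20 → go right. Place as right child of 20.
Insert 2: 2 < 20 → go left. Place as left child of 20.
Insert 9: 9 < 20 → go left; 9 > 2 → go right. Place as right child of 2.
Insert 22: 22 > 20 → go right; 22 < 31 → go left. Place as left child of 31.
Insert 12: 12 < 20 → go left; 12 > 2 → go right; 12 > 9 → go right. Place as right child of 9.
Insert 28: 28 > 20 → go right; 28 < 31 → go left; 28 > 22 → go right. Place as right child of 22.
Insert 8: 8 < 20 → go left; 8 > 2 → go right; 8 < 9 → go left. Place as left child of 9.
Insert 33: 33 > 20 → go right; 33 > 31 → go right. Place as right child of 31.
Insert 13: 13 < 20 → go left; 13 > 2 → go right; 13 > 9 → go right; 13 > 12 → go right. Place as right child of 12.
Insert 18: 18 < 20 → go left; 18 > 2 → go right; 18 > 9 → go right; 18 > 12 → go right; 18 > 13 → go right. Place as right child of 13.
Insert 4: 4 < 20 → go left; 4 > 2 → go right; 4 < 9 → go left; 4 < 8 → go left. Place as left child of 8.
Insert 23: 23 > 20 → go right; 23 < 31 → go left; 23 > 22 → go right; 23 < 28 → go left. Place as left child of 28.
Insert 34: 34 > 20 → go right; 34 > 31 → go right; 34 > 33 → go right. Place as right child of 33.
Insert 15: 15 < 20 → go left; 15 > 2 → go right; 15 > 9 → go right; 15 > 12 → go right; 15 > 13 → go right; 15 < 18 → go left. Place as left child of 18.
Insert 25: 25 > 20 → go right; 25 < 31 → go left; 25 > 22 → go right; 25 < 28 → go left; 25 > 23 → go right. Place as right child of 23.

Path to 4: 20 → 2 → 9 → 8 → 4, which is 4 edges.

4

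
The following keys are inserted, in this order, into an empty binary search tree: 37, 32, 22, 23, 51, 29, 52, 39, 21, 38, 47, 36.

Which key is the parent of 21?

22

Resulting structure (node: left, right):
  37: L=32, R=51
  32: L=22, R=36
  22: L=21, R=23
  23: L=–, R=29
  51: L=39, R=52
  29: L=–, R=–
  52: L=–, R=–
  39: L=38, R=47
  21: L=–, R=–
  38: L=–, R=–
  47: L=–, R=–
  36: L=–, R=–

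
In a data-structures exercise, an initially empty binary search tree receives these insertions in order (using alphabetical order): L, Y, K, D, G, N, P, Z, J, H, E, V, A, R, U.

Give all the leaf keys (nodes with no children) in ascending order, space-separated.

A E H U Z

L: root
Y: right child of L (depth 1)
K: left child of L (depth 1)
D: left child of K (depth 2)
G: right child of D (depth 3)
N: left child of Y (depth 2)
P: right child of N (depth 3)
Z: right child of Y (depth 2)
J: right child of G (depth 4)
H: left child of J (depth 5)
E: left child of G (depth 4)
V: right child of P (depth 4)
A: left child of D (depth 3)
R: left child of V (depth 5)
U: right child of R (depth 6)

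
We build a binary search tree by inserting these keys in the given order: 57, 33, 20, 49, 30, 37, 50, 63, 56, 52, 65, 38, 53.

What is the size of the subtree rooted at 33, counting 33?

57: root
33: left child of 57 (depth 1)
20: left child of 33 (depth 2)
49: right child of 33 (depth 2)
30: right child of 20 (depth 3)
37: left child of 49 (depth 3)
50: right child of 49 (depth 3)
63: right child of 57 (depth 1)
56: right child of 50 (depth 4)
52: left child of 56 (depth 5)
65: right child of 63 (depth 2)
38: right child of 37 (depth 4)
53: right child of 52 (depth 6)

Subtree rooted at 33 contains: 33, 20, 30, 49, 37, 38, 50, 56, 52, 53 — 10 nodes.

10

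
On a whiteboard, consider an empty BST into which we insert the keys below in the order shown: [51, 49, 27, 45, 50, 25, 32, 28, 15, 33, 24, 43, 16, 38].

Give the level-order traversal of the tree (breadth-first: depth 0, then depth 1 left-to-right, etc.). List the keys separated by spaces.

Resulting structure (node: left, right):
  51: L=49, R=–
  49: L=27, R=50
  27: L=25, R=45
  45: L=32, R=–
  50: L=–, R=–
  25: L=15, R=–
  32: L=28, R=33
  28: L=–, R=–
  15: L=–, R=24
  33: L=–, R=43
  24: L=16, R=–
  43: L=38, R=–
  16: L=–, R=–
  38: L=–, R=–

51 49 27 50 25 45 15 32 24 28 33 16 43 38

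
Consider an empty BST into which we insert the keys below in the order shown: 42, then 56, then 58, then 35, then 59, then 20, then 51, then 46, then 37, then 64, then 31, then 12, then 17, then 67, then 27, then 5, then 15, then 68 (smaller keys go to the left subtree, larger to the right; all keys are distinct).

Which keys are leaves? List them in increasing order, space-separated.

5 15 27 37 46 68

Insert 42: tree is empty, so 42 becomes the root.
Insert 56: 56 > 42 → go right. Place as right child of 42.
Insert 58: 58 > 42 → go right; 58 > 56 → go right. Place as right child of 56.
Insert 35: 35 < 42 → go left. Place as left child of 42.
Insert 59: 59 > 42 → go right; 59 > 56 → go right; 59 > 58 → go right. Place as right child of 58.
Insert 20: 20 < 42 → go left; 20 < 35 → go left. Place as left child of 35.
Insert 51: 51 > 42 → go right; 51 < 56 → go left. Place as left child of 56.
Insert 46: 46 > 42 → go right; 46 < 56 → go left; 46 < 51 → go left. Place as left child of 51.
Insert 37: 37 < 42 → go left; 37 > 35 → go right. Place as right child of 35.
Insert 64: 64 > 42 → go right; 64 > 56 → go right; 64 > 58 → go right; 64 > 59 → go right. Place as right child of 59.
Insert 31: 31 < 42 → go left; 31 < 35 → go left; 31 > 20 → go right. Place as right child of 20.
Insert 12: 12 < 42 → go left; 12 < 35 → go left; 12 < 20 → go left. Place as left child of 20.
Insert 17: 17 < 42 → go left; 17 < 35 → go left; 17 < 20 → go left; 17 > 12 → go right. Place as right child of 12.
Insert 67: 67 > 42 → go right; 67 > 56 → go right; 67 > 58 → go right; 67 > 59 → go right; 67 > 64 → go right. Place as right child of 64.
Insert 27: 27 < 42 → go left; 27 < 35 → go left; 27 > 20 → go right; 27 < 31 → go left. Place as left child of 31.
Insert 5: 5 < 42 → go left; 5 < 35 → go left; 5 < 20 → go left; 5 < 12 → go left. Place as left child of 12.
Insert 15: 15 < 42 → go left; 15 < 35 → go left; 15 < 20 → go left; 15 > 12 → go right; 15 < 17 → go left. Place as left child of 17.
Insert 68: 68 > 42 → go right; 68 > 56 → go right; 68 > 58 → go right; 68 > 59 → go right; 68 > 64 → go right; 68 > 67 → go right. Place as right child of 67.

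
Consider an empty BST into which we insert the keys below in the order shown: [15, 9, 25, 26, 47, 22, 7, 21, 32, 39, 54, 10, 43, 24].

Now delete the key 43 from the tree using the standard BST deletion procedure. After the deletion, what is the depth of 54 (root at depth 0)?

4

Insert 15: tree is empty, so 15 becomes the root.
Insert 9: 9 < 15 → go left. Place as left child of 15.
Insert 25: 25 > 15 → go right. Place as right child of 15.
Insert 26: 26 > 15 → go right; 26 > 25 → go right. Place as right child of 25.
Insert 47: 47 > 15 → go right; 47 > 25 → go right; 47 > 26 → go right. Place as right child of 26.
Insert 22: 22 > 15 → go right; 22 < 25 → go left. Place as left child of 25.
Insert 7: 7 < 15 → go left; 7 < 9 → go left. Place as left child of 9.
Insert 21: 21 > 15 → go right; 21 < 25 → go left; 21 < 22 → go left. Place as left child of 22.
Insert 32: 32 > 15 → go right; 32 > 25 → go right; 32 > 26 → go right; 32 < 47 → go left. Place as left child of 47.
Insert 39: 39 > 15 → go right; 39 > 25 → go right; 39 > 26 → go right; 39 < 47 → go left; 39 > 32 → go right. Place as right child of 32.
Insert 54: 54 > 15 → go right; 54 > 25 → go right; 54 > 26 → go right; 54 > 47 → go right. Place as right child of 47.
Insert 10: 10 < 15 → go left; 10 > 9 → go right. Place as right child of 9.
Insert 43: 43 > 15 → go right; 43 > 25 → go right; 43 > 26 → go right; 43 < 47 → go left; 43 > 32 → go right; 43 > 39 → go right. Place as right child of 39.
Insert 24: 24 > 15 → go right; 24 < 25 → go left; 24 > 22 → go right. Place as right child of 22.

Delete 43 (at most one child — splice it out).
After deletion, path to 54: 15 → 25 → 26 → 47 → 54.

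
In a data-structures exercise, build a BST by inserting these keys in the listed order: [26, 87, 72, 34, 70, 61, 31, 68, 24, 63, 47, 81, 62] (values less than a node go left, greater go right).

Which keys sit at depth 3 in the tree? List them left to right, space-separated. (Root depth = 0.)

Insert 26: tree is empty, so 26 becomes the root.
Insert 87: 87 > 26 → go right. Place as right child of 26.
Insert 72: 72 > 26 → go right; 72 < 87 → go left. Place as left child of 87.
Insert 34: 34 > 26 → go right; 34 < 87 → go left; 34 < 72 → go left. Place as left child of 72.
Insert 70: 70 > 26 → go right; 70 < 87 → go left; 70 < 72 → go left; 70 > 34 → go right. Place as right child of 34.
Insert 61: 61 > 26 → go right; 61 < 87 → go left; 61 < 72 → go left; 61 > 34 → go right; 61 < 70 → go left. Place as left child of 70.
Insert 31: 31 > 26 → go right; 31 < 87 → go left; 31 < 72 → go left; 31 < 34 → go left. Place as left child of 34.
Insert 68: 68 > 26 → go right; 68 < 87 → go left; 68 < 72 → go left; 68 > 34 → go right; 68 < 70 → go left; 68 > 61 → go right. Place as right child of 61.
Insert 24: 24 < 26 → go left. Place as left child of 26.
Insert 63: 63 > 26 → go right; 63 < 87 → go left; 63 < 72 → go left; 63 > 34 → go right; 63 < 70 → go left; 63 > 61 → go right; 63 < 68 → go left. Place as left child of 68.
Insert 47: 47 > 26 → go right; 47 < 87 → go left; 47 < 72 → go left; 47 > 34 → go right; 47 < 70 → go left; 47 < 61 → go left. Place as left child of 61.
Insert 81: 81 > 26 → go right; 81 < 87 → go left; 81 > 72 → go right. Place as right child of 72.
Insert 62: 62 > 26 → go right; 62 < 87 → go left; 62 < 72 → go left; 62 > 34 → go right; 62 < 70 → go left; 62 > 61 → go right; 62 < 68 → go left; 62 < 63 → go left. Place as left child of 63.

34 81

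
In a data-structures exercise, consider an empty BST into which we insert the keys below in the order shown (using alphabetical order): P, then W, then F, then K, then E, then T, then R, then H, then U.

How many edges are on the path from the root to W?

Insert P: tree is empty, so P becomes the root.
Insert W: W > P → go right. Place as right child of P.
Insert F: F < P → go left. Place as left child of P.
Insert K: K < P → go left; K > F → go right. Place as right child of F.
Insert E: E < P → go left; E < F → go left. Place as left child of F.
Insert T: T > P → go right; T < W → go left. Place as left child of W.
Insert R: R > P → go right; R < W → go left; R < T → go left. Place as left child of T.
Insert H: H < P → go left; H > F → go right; H < K → go left. Place as left child of K.
Insert U: U > P → go right; U < W → go left; U > T → go right. Place as right child of T.

Path to W: P → W, which is 1 edge.

1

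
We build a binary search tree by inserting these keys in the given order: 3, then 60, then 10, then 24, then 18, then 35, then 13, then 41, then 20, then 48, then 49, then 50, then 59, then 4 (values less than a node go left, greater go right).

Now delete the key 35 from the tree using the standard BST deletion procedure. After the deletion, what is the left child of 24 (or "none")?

Insert 3: tree is empty, so 3 becomes the root.
Insert 60: 60 > 3 → go right. Place as right child of 3.
Insert 10: 10 > 3 → go right; 10 < 60 → go left. Place as left child of 60.
Insert 24: 24 > 3 → go right; 24 < 60 → go left; 24 > 10 → go right. Place as right child of 10.
Insert 18: 18 > 3 → go right; 18 < 60 → go left; 18 > 10 → go right; 18 < 24 → go left. Place as left child of 24.
Insert 35: 35 > 3 → go right; 35 < 60 → go left; 35 > 10 → go right; 35 > 24 → go right. Place as right child of 24.
Insert 13: 13 > 3 → go right; 13 < 60 → go left; 13 > 10 → go right; 13 < 24 → go left; 13 < 18 → go left. Place as left child of 18.
Insert 41: 41 > 3 → go right; 41 < 60 → go left; 41 > 10 → go right; 41 > 24 → go right; 41 > 35 → go right. Place as right child of 35.
Insert 20: 20 > 3 → go right; 20 < 60 → go left; 20 > 10 → go right; 20 < 24 → go left; 20 > 18 → go right. Place as right child of 18.
Insert 48: 48 > 3 → go right; 48 < 60 → go left; 48 > 10 → go right; 48 > 24 → go right; 48 > 35 → go right; 48 > 41 → go right. Place as right child of 41.
Insert 49: 49 > 3 → go right; 49 < 60 → go left; 49 > 10 → go right; 49 > 24 → go right; 49 > 35 → go right; 49 > 41 → go right; 49 > 48 → go right. Place as right child of 48.
Insert 50: 50 > 3 → go right; 50 < 60 → go left; 50 > 10 → go right; 50 > 24 → go right; 50 > 35 → go right; 50 > 41 → go right; 50 > 48 → go right; 50 > 49 → go right. Place as right child of 49.
Insert 59: 59 > 3 → go right; 59 < 60 → go left; 59 > 10 → go right; 59 > 24 → go right; 59 > 35 → go right; 59 > 41 → go right; 59 > 48 → go right; 59 > 49 → go right; 59 > 50 → go right. Place as right child of 50.
Insert 4: 4 > 3 → go right; 4 < 60 → go left; 4 < 10 → go left. Place as left child of 10.

Delete 35 (at most one child — splice it out).
After deletion, 24's left child: 18.

18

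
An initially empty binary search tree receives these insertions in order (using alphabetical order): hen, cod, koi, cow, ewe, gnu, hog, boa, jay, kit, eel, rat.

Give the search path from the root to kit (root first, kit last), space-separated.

hen koi hog jay kit

Resulting structure (node: left, right):
  hen: L=cod, R=koi
  cod: L=boa, R=cow
  koi: L=hog, R=rat
  cow: L=–, R=ewe
  ewe: L=eel, R=gnu
  gnu: L=–, R=–
  hog: L=–, R=jay
  boa: L=–, R=–
  jay: L=–, R=kit
  kit: L=–, R=–
  eel: L=–, R=–
  rat: L=–, R=–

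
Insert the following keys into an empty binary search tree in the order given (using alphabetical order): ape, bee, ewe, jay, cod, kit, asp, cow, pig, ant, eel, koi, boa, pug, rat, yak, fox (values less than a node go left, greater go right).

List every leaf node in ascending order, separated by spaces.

ant asp boa eel fox koi yak

Resulting structure (node: left, right):
  ape: L=ant, R=bee
  bee: L=asp, R=ewe
  ewe: L=cod, R=jay
  jay: L=fox, R=kit
  cod: L=boa, R=cow
  kit: L=–, R=pig
  asp: L=–, R=–
  cow: L=–, R=eel
  pig: L=koi, R=pug
  ant: L=–, R=–
  eel: L=–, R=–
  koi: L=–, R=–
  boa: L=–, R=–
  pug: L=–, R=rat
  rat: L=–, R=yak
  yak: L=–, R=–
  fox: L=–, R=–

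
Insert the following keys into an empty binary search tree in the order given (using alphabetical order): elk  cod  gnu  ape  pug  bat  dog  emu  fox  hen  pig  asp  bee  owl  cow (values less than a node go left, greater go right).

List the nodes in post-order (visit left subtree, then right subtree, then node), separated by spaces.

Insert elk: tree is empty, so elk becomes the root.
Insert cod: cod < elk → go left. Place as left child of elk.
Insert gnu: gnu > elk → go right. Place as right child of elk.
Insert ape: ape < elk → go left; ape < cod → go left. Place as left child of cod.
Insert pug: pug > elk → go right; pug > gnu → go right. Place as right child of gnu.
Insert bat: bat < elk → go left; bat < cod → go left; bat > ape → go right. Place as right child of ape.
Insert dog: dog < elk → go left; dog > cod → go right. Place as right child of cod.
Insert emu: emu > elk → go right; emu < gnu → go left. Place as left child of gnu.
Insert fox: fox > elk → go right; fox < gnu → go left; fox > emu → go right. Place as right child of emu.
Insert hen: hen > elk → go right; hen > gnu → go right; hen < pug → go left. Place as left child of pug.
Insert pig: pig > elk → go right; pig > gnu → go right; pig < pug → go left; pig > hen → go right. Place as right child of hen.
Insert asp: asp < elk → go left; asp < cod → go left; asp > ape → go right; asp < bat → go left. Place as left child of bat.
Insert bee: bee < elk → go left; bee < cod → go left; bee > ape → go right; bee > bat → go right. Place as right child of bat.
Insert owl: owl > elk → go right; owl > gnu → go right; owl < pug → go left; owl > hen → go right; owl < pig → go left. Place as left child of pig.
Insert cow: cow < elk → go left; cow > cod → go right; cow < dog → go left. Place as left child of dog.

asp bee bat ape cow dog cod fox emu owl pig hen pug gnu elk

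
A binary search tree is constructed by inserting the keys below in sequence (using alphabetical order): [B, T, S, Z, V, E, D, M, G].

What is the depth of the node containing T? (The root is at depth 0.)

B: root
T: right child of B (depth 1)
S: left child of T (depth 2)
Z: right child of T (depth 2)
V: left child of Z (depth 3)
E: left child of S (depth 3)
D: left child of E (depth 4)
M: right child of E (depth 4)
G: left child of M (depth 5)

Path to T: B → T, which is 1 edge.

1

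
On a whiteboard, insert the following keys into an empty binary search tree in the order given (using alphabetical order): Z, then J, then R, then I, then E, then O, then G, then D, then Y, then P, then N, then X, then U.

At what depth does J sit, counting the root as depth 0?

1

Z: root
J: left child of Z (depth 1)
R: right child of J (depth 2)
I: left child of J (depth 2)
E: left child of I (depth 3)
O: left child of R (depth 3)
G: right child of E (depth 4)
D: left child of E (depth 4)
Y: right child of R (depth 3)
P: right child of O (depth 4)
N: left child of O (depth 4)
X: left child of Y (depth 4)
U: left child of X (depth 5)

Path to J: Z → J, which is 1 edge.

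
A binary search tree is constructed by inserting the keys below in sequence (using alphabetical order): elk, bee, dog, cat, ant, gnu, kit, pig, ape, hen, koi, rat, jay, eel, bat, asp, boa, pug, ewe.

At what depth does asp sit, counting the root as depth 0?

5

elk: root
bee: left child of elk (depth 1)
dog: right child of bee (depth 2)
cat: left child of dog (depth 3)
ant: left child of bee (depth 2)
gnu: right child of elk (depth 1)
kit: right child of gnu (depth 2)
pig: right child of kit (depth 3)
ape: right child of ant (depth 3)
hen: left child of kit (depth 3)
koi: left child of pig (depth 4)
rat: right child of pig (depth 4)
jay: right child of hen (depth 4)
eel: right child of dog (depth 3)
bat: right child of ape (depth 4)
asp: left child of bat (depth 5)
boa: left child of cat (depth 4)
pug: left child of rat (depth 5)
ewe: left child of gnu (depth 2)

Path to asp: elk → bee → ant → ape → bat → asp, which is 5 edges.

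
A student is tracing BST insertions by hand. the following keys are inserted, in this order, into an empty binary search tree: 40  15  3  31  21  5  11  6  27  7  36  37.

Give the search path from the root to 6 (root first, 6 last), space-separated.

Insert 40: tree is empty, so 40 becomes the root.
Insert 15: 15 < 40 → go left. Place as left child of 40.
Insert 3: 3 < 40 → go left; 3 < 15 → go left. Place as left child of 15.
Insert 31: 31 < 40 → go left; 31 > 15 → go right. Place as right child of 15.
Insert 21: 21 < 40 → go left; 21 > 15 → go right; 21 < 31 → go left. Place as left child of 31.
Insert 5: 5 < 40 → go left; 5 < 15 → go left; 5 > 3 → go right. Place as right child of 3.
Insert 11: 11 < 40 → go left; 11 < 15 → go left; 11 > 3 → go right; 11 > 5 → go right. Place as right child of 5.
Insert 6: 6 < 40 → go left; 6 < 15 → go left; 6 > 3 → go right; 6 > 5 → go right; 6 < 11 → go left. Place as left child of 11.
Insert 27: 27 < 40 → go left; 27 > 15 → go right; 27 < 31 → go left; 27 > 21 → go right. Place as right child of 21.
Insert 7: 7 < 40 → go left; 7 < 15 → go left; 7 > 3 → go right; 7 > 5 → go right; 7 < 11 → go left; 7 > 6 → go right. Place as right child of 6.
Insert 36: 36 < 40 → go left; 36 > 15 → go right; 36 > 31 → go right. Place as right child of 31.
Insert 37: 37 < 40 → go left; 37 > 15 → go right; 37 > 31 → go right; 37 > 36 → go right. Place as right child of 36.

40 15 3 5 11 6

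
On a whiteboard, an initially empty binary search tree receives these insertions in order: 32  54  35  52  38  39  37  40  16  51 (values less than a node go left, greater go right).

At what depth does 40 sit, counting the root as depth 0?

Resulting structure (node: left, right):
  32: L=16, R=54
  54: L=35, R=–
  35: L=–, R=52
  52: L=38, R=–
  38: L=37, R=39
  39: L=–, R=40
  37: L=–, R=–
  40: L=–, R=51
  16: L=–, R=–
  51: L=–, R=–

Path to 40: 32 → 54 → 35 → 52 → 38 → 39 → 40, which is 6 edges.

6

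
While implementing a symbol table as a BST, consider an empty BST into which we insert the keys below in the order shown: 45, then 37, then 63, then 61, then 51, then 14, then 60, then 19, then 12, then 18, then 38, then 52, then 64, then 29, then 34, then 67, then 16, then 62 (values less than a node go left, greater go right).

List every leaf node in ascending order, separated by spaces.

12 16 34 38 52 62 67

45: root
37: left child of 45 (depth 1)
63: right child of 45 (depth 1)
61: left child of 63 (depth 2)
51: left child of 61 (depth 3)
14: left child of 37 (depth 2)
60: right child of 51 (depth 4)
19: right child of 14 (depth 3)
12: left child of 14 (depth 3)
18: left child of 19 (depth 4)
38: right child of 37 (depth 2)
52: left child of 60 (depth 5)
64: right child of 63 (depth 2)
29: right child of 19 (depth 4)
34: right child of 29 (depth 5)
67: right child of 64 (depth 3)
16: left child of 18 (depth 5)
62: right child of 61 (depth 3)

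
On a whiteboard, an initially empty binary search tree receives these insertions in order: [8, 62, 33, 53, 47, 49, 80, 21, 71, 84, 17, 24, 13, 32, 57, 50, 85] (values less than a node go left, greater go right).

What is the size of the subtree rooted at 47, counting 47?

3

8: root
62: right child of 8 (depth 1)
33: left child of 62 (depth 2)
53: right child of 33 (depth 3)
47: left child of 53 (depth 4)
49: right child of 47 (depth 5)
80: right child of 62 (depth 2)
21: left child of 33 (depth 3)
71: left child of 80 (depth 3)
84: right child of 80 (depth 3)
17: left child of 21 (depth 4)
24: right child of 21 (depth 4)
13: left child of 17 (depth 5)
32: right child of 24 (depth 5)
57: right child of 53 (depth 4)
50: right child of 49 (depth 6)
85: right child of 84 (depth 4)

Subtree rooted at 47 contains: 47, 49, 50 — 3 nodes.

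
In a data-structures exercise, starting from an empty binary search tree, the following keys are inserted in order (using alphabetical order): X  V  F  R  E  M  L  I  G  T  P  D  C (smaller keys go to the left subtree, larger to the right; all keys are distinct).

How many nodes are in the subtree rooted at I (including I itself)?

Insert X: tree is empty, so X becomes the root.
Insert V: V < X → go left. Place as left child of X.
Insert F: F < X → go left; F < V → go left. Place as left child of V.
Insert R: R < X → go left; R < V → go left; R > F → go right. Place as right child of F.
Insert E: E < X → go left; E < V → go left; E < F → go left. Place as left child of F.
Insert M: M < X → go left; M < V → go left; M > F → go right; M < R → go left. Place as left child of R.
Insert L: L < X → go left; L < V → go left; L > F → go right; L < R → go left; L < M → go left. Place as left child of M.
Insert I: I < X → go left; I < V → go left; I > F → go right; I < R → go left; I < M → go left; I < L → go left. Place as left child of L.
Insert G: G < X → go left; G < V → go left; G > F → go right; G < R → go left; G < M → go left; G < L → go left; G < I → go left. Place as left child of I.
Insert T: T < X → go left; T < V → go left; T > F → go right; T > R → go right. Place as right child of R.
Insert P: P < X → go left; P < V → go left; P > F → go right; P < R → go left; P > M → go right. Place as right child of M.
Insert D: D < X → go left; D < V → go left; D < F → go left; D < E → go left. Place as left child of E.
Insert C: C < X → go left; C < V → go left; C < F → go left; C < E → go left; C < D → go left. Place as left child of D.

Subtree rooted at I contains: I, G — 2 nodes.

2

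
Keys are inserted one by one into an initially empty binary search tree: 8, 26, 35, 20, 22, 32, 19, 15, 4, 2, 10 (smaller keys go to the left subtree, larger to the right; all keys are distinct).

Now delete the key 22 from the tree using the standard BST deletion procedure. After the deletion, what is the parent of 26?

8

Resulting structure (node: left, right):
  8: L=4, R=26
  26: L=20, R=35
  35: L=32, R=–
  20: L=19, R=22
  22: L=–, R=–
  32: L=–, R=–
  19: L=15, R=–
  15: L=10, R=–
  4: L=2, R=–
  2: L=–, R=–
  10: L=–, R=–

Delete 22 (at most one child — splice it out).
After deletion, 26's parent is 8.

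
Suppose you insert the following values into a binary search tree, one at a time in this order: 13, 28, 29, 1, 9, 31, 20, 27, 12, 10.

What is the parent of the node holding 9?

Insert 13: tree is empty, so 13 becomes the root.
Insert 28: 28 > 13 → go right. Place as right child of 13.
Insert 29: 29 > 13 → go right; 29 > 28 → go right. Place as right child of 28.
Insert 1: 1 < 13 → go left. Place as left child of 13.
Insert 9: 9 < 13 → go left; 9 > 1 → go right. Place as right child of 1.
Insert 31: 31 > 13 → go right; 31 > 28 → go right; 31 > 29 → go right. Place as right child of 29.
Insert 20: 20 > 13 → go right; 20 < 28 → go left. Place as left child of 28.
Insert 27: 27 > 13 → go right; 27 < 28 → go left; 27 > 20 → go right. Place as right child of 20.
Insert 12: 12 < 13 → go left; 12 > 1 → go right; 12 > 9 → go right. Place as right child of 9.
Insert 10: 10 < 13 → go left; 10 > 1 → go right; 10 > 9 → go right; 10 < 12 → go left. Place as left child of 12.

1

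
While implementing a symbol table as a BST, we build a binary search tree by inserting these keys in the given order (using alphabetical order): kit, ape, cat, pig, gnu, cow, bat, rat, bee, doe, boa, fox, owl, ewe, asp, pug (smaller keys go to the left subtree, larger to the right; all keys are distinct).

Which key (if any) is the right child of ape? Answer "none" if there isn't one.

Insert kit: tree is empty, so kit becomes the root.
Insert ape: ape < kit → go left. Place as left child of kit.
Insert cat: cat < kit → go left; cat > ape → go right. Place as right child of ape.
Insert pig: pig > kit → go right. Place as right child of kit.
Insert gnu: gnu < kit → go left; gnu > ape → go right; gnu > cat → go right. Place as right child of cat.
Insert cow: cow < kit → go left; cow > ape → go right; cow > cat → go right; cow < gnu → go left. Place as left child of gnu.
Insert bat: bat < kit → go left; bat > ape → go right; bat < cat → go left. Place as left child of cat.
Insert rat: rat > kit → go right; rat > pig → go right. Place as right child of pig.
Insert bee: bee < kit → go left; bee > ape → go right; bee < cat → go left; bee > bat → go right. Place as right child of bat.
Insert doe: doe < kit → go left; doe > ape → go right; doe > cat → go right; doe < gnu → go left; doe > cow → go right. Place as right child of cow.
Insert boa: boa < kit → go left; boa > ape → go right; boa < cat → go left; boa > bat → go right; boa > bee → go right. Place as right child of bee.
Insert fox: fox < kit → go left; fox > ape → go right; fox > cat → go right; fox < gnu → go left; fox > cow → go right; fox > doe → go right. Place as right child of doe.
Insert owl: owl > kit → go right; owl < pig → go left. Place as left child of pig.
Insert ewe: ewe < kit → go left; ewe > ape → go right; ewe > cat → go right; ewe < gnu → go left; ewe > cow → go right; ewe > doe → go right; ewe < fox → go left. Place as left child of fox.
Insert asp: asp < kit → go left; asp > ape → go right; asp < cat → go left; asp < bat → go left. Place as left child of bat.
Insert pug: pug > kit → go right; pug > pig → go right; pug < rat → go left. Place as left child of rat.

cat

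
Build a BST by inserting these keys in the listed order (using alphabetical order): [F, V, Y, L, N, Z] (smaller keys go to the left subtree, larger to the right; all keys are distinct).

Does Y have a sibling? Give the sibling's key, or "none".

Insert F: tree is empty, so F becomes the root.
Insert V: V > F → go right. Place as right child of F.
Insert Y: Y > F → go right; Y > V → go right. Place as right child of V.
Insert L: L > F → go right; L < V → go left. Place as left child of V.
Insert N: N > F → go right; N < V → go left; N > L → go right. Place as right child of L.
Insert Z: Z > F → go right; Z > V → go right; Z > Y → go right. Place as right child of Y.

Y's parent is V; the other child of V is L.

L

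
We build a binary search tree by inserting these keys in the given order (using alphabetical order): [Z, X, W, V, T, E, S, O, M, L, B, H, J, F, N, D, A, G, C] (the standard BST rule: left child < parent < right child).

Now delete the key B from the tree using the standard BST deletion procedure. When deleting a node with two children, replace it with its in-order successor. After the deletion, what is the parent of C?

E

Insert Z: tree is empty, so Z becomes the root.
Insert X: X < Z → go left. Place as left child of Z.
Insert W: W < Z → go left; W < X → go left. Place as left child of X.
Insert V: V < Z → go left; V < X → go left; V < W → go left. Place as left child of W.
Insert T: T < Z → go left; T < X → go left; T < W → go left; T < V → go left. Place as left child of V.
Insert E: E < Z → go left; E < X → go left; E < W → go left; E < V → go left; E < T → go left. Place as left child of T.
Insert S: S < Z → go left; S < X → go left; S < W → go left; S < V → go left; S < T → go left; S > E → go right. Place as right child of E.
Insert O: O < Z → go left; O < X → go left; O < W → go left; O < V → go left; O < T → go left; O > E → go right; O < S → go left. Place as left child of S.
Insert M: M < Z → go left; M < X → go left; M < W → go left; M < V → go left; M < T → go left; M > E → go right; M < S → go left; M < O → go left. Place as left child of O.
Insert L: L < Z → go left; L < X → go left; L < W → go left; L < V → go left; L < T → go left; L > E → go right; L < S → go left; L < O → go left; L < M → go left. Place as left child of M.
Insert B: B < Z → go left; B < X → go left; B < W → go left; B < V → go left; B < T → go left; B < E → go left. Place as left child of E.
Insert H: H < Z → go left; H < X → go left; H < W → go left; H < V → go left; H < T → go left; H > E → go right; H < S → go left; H < O → go left; H < M → go left; H < L → go left. Place as left child of L.
Insert J: J < Z → go left; J < X → go left; J < W → go left; J < V → go left; J < T → go left; J > E → go right; J < S → go left; J < O → go left; J < M → go left; J < L → go left; J > H → go right. Place as right child of H.
Insert F: F < Z → go left; F < X → go left; F < W → go left; F < V → go left; F < T → go left; F > E → go right; F < S → go left; F < O → go left; F < M → go left; F < L → go left; F < H → go left. Place as left child of H.
Insert N: N < Z → go left; N < X → go left; N < W → go left; N < V → go left; N < T → go left; N > E → go right; N < S → go left; N < O → go left; N > M → go right. Place as right child of M.
Insert D: D < Z → go left; D < X → go left; D < W → go left; D < V → go left; D < T → go left; D < E → go left; D > B → go right. Place as right child of B.
Insert A: A < Z → go left; A < X → go left; A < W → go left; A < V → go left; A < T → go left; A < E → go left; A < B → go left. Place as left child of B.
Insert G: G < Z → go left; G < X → go left; G < W → go left; G < V → go left; G < T → go left; G > E → go right; G < S → go left; G < O → go left; G < M → go left; G < L → go left; G < H → go left; G > F → go right. Place as right child of F.
Insert C: C < Z → go left; C < X → go left; C < W → go left; C < V → go left; C < T → go left; C < E → go left; C > B → go right; C < D → go left. Place as left child of D.

Delete B (two children — replace with in-order successor).
After deletion, C's parent is E.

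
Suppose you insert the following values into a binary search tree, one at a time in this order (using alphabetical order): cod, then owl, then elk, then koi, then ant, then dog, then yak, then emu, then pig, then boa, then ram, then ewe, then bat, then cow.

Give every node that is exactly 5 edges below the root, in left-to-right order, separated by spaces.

Insert cod: tree is empty, so cod becomes the root.
Insert owl: owl > cod → go right. Place as right child of cod.
Insert elk: elk > cod → go right; elk < owl → go left. Place as left child of owl.
Insert koi: koi > cod → go right; koi < owl → go left; koi > elk → go right. Place as right child of elk.
Insert ant: ant < cod → go left. Place as left child of cod.
Insert dog: dog > cod → go right; dog < owl → go left; dog < elk → go left. Place as left child of elk.
Insert yak: yak > cod → go right; yak > owl → go right. Place as right child of owl.
Insert emu: emu > cod → go right; emu < owl → go left; emu > elk → go right; emu < koi → go left. Place as left child of koi.
Insert pig: pig > cod → go right; pig > owl → go right; pig < yak → go left. Place as left child of yak.
Insert boa: boa < cod → go left; boa > ant → go right. Place as right child of ant.
Insert ram: ram > cod → go right; ram > owl → go right; ram < yak → go left; ram > pig → go right. Place as right child of pig.
Insert ewe: ewe > cod → go right; ewe < owl → go left; ewe > elk → go right; ewe < koi → go left; ewe > emu → go right. Place as right child of emu.
Insert bat: bat < cod → go left; bat > ant → go right; bat < boa → go left. Place as left child of boa.
Insert cow: cow > cod → go right; cow < owl → go left; cow < elk → go left; cow < dog → go left. Place as left child of dog.

ewe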